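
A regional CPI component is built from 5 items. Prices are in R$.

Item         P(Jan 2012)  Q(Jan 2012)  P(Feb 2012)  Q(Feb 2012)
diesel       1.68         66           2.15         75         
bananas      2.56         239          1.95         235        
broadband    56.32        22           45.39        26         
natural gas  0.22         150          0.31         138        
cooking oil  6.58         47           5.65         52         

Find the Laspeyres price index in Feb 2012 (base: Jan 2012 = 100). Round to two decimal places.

Laspeyres price index uses base-period quantities as weights.
ΣP(Feb 2012)·Q(Jan 2012) = 2.15×66 + 1.95×239 + 45.39×22 + 0.31×150 + 5.65×47 = 141.9 + 466.05 + 998.58 + 46.5 + 265.55 = 1918.58
ΣP(Jan 2012)·Q(Jan 2012) = 1.68×66 + 2.56×239 + 56.32×22 + 0.22×150 + 6.58×47 = 110.88 + 611.84 + 1239.04 + 33 + 309.26 = 2304.02
Index = 1918.58 / 2304.02 × 100 = 83.2710

83.27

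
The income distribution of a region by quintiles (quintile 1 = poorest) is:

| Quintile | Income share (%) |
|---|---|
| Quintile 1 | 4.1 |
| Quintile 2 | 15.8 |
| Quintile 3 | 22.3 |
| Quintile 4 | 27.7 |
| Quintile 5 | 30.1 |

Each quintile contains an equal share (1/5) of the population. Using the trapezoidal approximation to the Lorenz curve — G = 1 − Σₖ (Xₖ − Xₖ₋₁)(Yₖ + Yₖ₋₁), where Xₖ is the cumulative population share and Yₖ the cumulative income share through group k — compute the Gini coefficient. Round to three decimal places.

0.256

Cumulative income shares Yₖ: 0.0410, 0.1990, 0.4220, 0.6990, 1.0000
Σ (Xₖ−Xₖ₋₁)(Yₖ+Yₖ₋₁) = (1/5)(0.0410+0.0000) + (1/5)(0.1990+0.0410) + (1/5)(0.4220+0.1990) + (1/5)(0.6990+0.4220) + (1/5)(1.0000+0.6990)
  = 0.0082 + 0.0480 + 0.1242 + 0.2242 + 0.3398 = 0.7444
G = 1 − 0.7444 = 0.2556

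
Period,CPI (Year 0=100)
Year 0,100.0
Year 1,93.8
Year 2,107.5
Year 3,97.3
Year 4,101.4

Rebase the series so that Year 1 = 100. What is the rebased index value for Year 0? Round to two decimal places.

Rebased(Year 0) = 100.0 / 93.8 × 100 = 106.6098

106.61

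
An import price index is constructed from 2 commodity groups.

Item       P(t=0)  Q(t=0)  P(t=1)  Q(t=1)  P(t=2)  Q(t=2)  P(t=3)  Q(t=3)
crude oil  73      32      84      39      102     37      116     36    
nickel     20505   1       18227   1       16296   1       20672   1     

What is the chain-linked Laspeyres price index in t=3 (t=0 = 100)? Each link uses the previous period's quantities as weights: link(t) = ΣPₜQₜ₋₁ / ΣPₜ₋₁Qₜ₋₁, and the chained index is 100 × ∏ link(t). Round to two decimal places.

107.39

Link t=0→t=1:
ΣP(t=1)Q(t=0) = 84×32 + 18227×1 = 2688 + 18227 = 20915
ΣP(t=0)Q(t=0) = 73×32 + 20505×1 = 2336 + 20505 = 22841
link = 20915/22841 = 0.915678
Link t=1→t=2:
ΣP(t=2)Q(t=1) = 102×39 + 16296×1 = 3978 + 16296 = 20274
ΣP(t=1)Q(t=1) = 84×39 + 18227×1 = 3276 + 18227 = 21503
link = 20274/21503 = 0.942845
Link t=2→t=3:
ΣP(t=3)Q(t=2) = 116×37 + 20672×1 = 4292 + 20672 = 24964
ΣP(t=2)Q(t=2) = 102×37 + 16296×1 = 3774 + 16296 = 20070
link = 24964/20070 = 1.243847
Chained index = 100 × 0.915678 × 0.942845 × 1.243847 = 107.3866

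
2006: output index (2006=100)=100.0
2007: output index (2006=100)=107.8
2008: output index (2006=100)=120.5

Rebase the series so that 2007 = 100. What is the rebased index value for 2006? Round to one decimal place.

92.8

Rebased(2006) = 100.0 / 107.8 × 100 = 92.7644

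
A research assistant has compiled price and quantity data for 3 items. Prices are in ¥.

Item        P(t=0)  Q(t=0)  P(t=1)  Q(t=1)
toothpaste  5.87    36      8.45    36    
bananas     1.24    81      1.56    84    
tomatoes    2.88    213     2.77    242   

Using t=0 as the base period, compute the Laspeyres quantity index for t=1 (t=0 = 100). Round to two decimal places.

Laspeyres quantity index uses base-period prices as weights.
ΣP(t=0)·Q(t=1) = 5.87×36 + 1.24×84 + 2.88×242 = 211.32 + 104.16 + 696.96 = 1012.44
ΣP(t=0)·Q(t=0) = 5.87×36 + 1.24×81 + 2.88×213 = 211.32 + 100.44 + 613.44 = 925.2
Index = 1012.44 / 925.2 × 100 = 109.4293

109.43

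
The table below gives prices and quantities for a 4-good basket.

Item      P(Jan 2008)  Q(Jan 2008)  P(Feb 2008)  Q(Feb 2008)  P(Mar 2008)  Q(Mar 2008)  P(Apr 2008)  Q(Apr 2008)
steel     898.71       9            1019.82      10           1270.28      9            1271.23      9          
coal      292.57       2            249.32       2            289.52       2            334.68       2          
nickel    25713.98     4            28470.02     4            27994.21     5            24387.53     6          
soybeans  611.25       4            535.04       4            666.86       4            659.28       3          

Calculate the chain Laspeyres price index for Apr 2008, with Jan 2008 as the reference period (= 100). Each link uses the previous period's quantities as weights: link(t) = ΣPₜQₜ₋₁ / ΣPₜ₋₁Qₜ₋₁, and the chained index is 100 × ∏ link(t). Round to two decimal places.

98.40

Link Jan 2008→Feb 2008:
ΣP(Feb 2008)Q(Jan 2008) = 1019.82×9 + 249.32×2 + 28470.02×4 + 535.04×4 = 9178.38 + 498.64 + 113880.08 + 2140.16 = 125697.26
ΣP(Jan 2008)Q(Jan 2008) = 898.71×9 + 292.57×2 + 25713.98×4 + 611.25×4 = 8088.39 + 585.14 + 102855.92 + 2445 = 113974.45
link = 125697.26/113974.45 = 1.102855
Link Feb 2008→Mar 2008:
ΣP(Mar 2008)Q(Feb 2008) = 1270.28×10 + 289.52×2 + 27994.21×4 + 666.86×4 = 12702.8 + 579.04 + 111976.84 + 2667.44 = 127926.12
ΣP(Feb 2008)Q(Feb 2008) = 1019.82×10 + 249.32×2 + 28470.02×4 + 535.04×4 = 10198.2 + 498.64 + 113880.08 + 2140.16 = 126717.08
link = 127926.12/126717.08 = 1.009541
Link Mar 2008→Apr 2008:
ΣP(Apr 2008)Q(Mar 2008) = 1271.23×9 + 334.68×2 + 24387.53×5 + 659.28×4 = 11441.07 + 669.36 + 121937.65 + 2637.12 = 136685.2
ΣP(Mar 2008)Q(Mar 2008) = 1270.28×9 + 289.52×2 + 27994.21×5 + 666.86×4 = 11432.52 + 579.04 + 139971.05 + 2667.44 = 154650.05
link = 136685.2/154650.05 = 0.883835
Chained index = 100 × 1.102855 × 1.009541 × 0.883835 = 98.4042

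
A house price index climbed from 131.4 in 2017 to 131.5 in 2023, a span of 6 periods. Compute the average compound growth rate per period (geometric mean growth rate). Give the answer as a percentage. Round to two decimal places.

0.01%

Growth factor = (131.5/131.4)^(1/6) = (1.000761)^(1/6) = 1.000127
Growth rate = 1.000127 − 1 = 0.000127 = 0.0127%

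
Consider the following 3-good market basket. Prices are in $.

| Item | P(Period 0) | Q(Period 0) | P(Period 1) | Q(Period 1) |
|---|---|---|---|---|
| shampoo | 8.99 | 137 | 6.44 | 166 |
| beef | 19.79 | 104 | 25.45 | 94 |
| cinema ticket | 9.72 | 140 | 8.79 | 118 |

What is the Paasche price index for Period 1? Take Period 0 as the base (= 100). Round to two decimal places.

99.98

Paasche price index uses current-period quantities as weights.
ΣP(Period 1)·Q(Period 1) = 6.44×166 + 25.45×94 + 8.79×118 = 1069.04 + 2392.3 + 1037.22 = 4498.56
ΣP(Period 0)·Q(Period 1) = 8.99×166 + 19.79×94 + 9.72×118 = 1492.34 + 1860.26 + 1146.96 = 4499.56
Index = 4498.56 / 4499.56 × 100 = 99.9778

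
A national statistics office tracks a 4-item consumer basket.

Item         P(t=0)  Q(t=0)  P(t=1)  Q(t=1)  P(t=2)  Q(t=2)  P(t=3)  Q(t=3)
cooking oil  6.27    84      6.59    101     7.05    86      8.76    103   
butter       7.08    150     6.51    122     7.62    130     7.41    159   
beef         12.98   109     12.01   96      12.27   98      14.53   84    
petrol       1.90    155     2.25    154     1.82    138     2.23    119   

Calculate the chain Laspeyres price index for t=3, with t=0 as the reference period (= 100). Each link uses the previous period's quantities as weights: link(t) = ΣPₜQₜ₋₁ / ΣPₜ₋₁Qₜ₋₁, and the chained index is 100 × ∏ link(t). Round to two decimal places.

Link t=0→t=1:
ΣP(t=1)Q(t=0) = 6.59×84 + 6.51×150 + 12.01×109 + 2.25×155 = 553.56 + 976.5 + 1309.09 + 348.75 = 3187.9
ΣP(t=0)Q(t=0) = 6.27×84 + 7.08×150 + 12.98×109 + 1.90×155 = 526.68 + 1062 + 1414.82 + 294.5 = 3298
link = 3187.9/3298 = 0.966616
Link t=1→t=2:
ΣP(t=2)Q(t=1) = 7.05×101 + 7.62×122 + 12.27×96 + 1.82×154 = 712.05 + 929.64 + 1177.92 + 280.28 = 3099.89
ΣP(t=1)Q(t=1) = 6.59×101 + 6.51×122 + 12.01×96 + 2.25×154 = 665.59 + 794.22 + 1152.96 + 346.5 = 2959.27
link = 3099.89/2959.27 = 1.047518
Link t=2→t=3:
ΣP(t=3)Q(t=2) = 8.76×86 + 7.41×130 + 14.53×98 + 2.23×138 = 753.36 + 963.3 + 1423.94 + 307.74 = 3448.34
ΣP(t=2)Q(t=2) = 7.05×86 + 7.62×130 + 12.27×98 + 1.82×138 = 606.3 + 990.6 + 1202.46 + 251.16 = 3050.52
link = 3448.34/3050.52 = 1.130411
Chained index = 100 × 0.966616 × 1.047518 × 1.130411 = 114.4595

114.46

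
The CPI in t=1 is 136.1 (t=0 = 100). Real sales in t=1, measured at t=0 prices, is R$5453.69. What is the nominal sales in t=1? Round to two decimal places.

Nominal = Real × (Index/100) = 5453.69 × (136.1/100)
        = 5453.69 × 1.361 = 7422.4721

7422.47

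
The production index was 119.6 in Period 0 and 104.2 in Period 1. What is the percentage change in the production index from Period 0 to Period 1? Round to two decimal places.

Change = (104.2 − 119.6) / 119.6 × 100
       = -15.4 / 119.6 × 100 = -12.8763%

-12.88%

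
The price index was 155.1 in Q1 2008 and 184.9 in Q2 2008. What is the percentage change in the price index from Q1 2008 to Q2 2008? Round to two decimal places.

Change = (184.9 − 155.1) / 155.1 × 100
       = 29.8 / 155.1 × 100 = 19.2134%

19.21%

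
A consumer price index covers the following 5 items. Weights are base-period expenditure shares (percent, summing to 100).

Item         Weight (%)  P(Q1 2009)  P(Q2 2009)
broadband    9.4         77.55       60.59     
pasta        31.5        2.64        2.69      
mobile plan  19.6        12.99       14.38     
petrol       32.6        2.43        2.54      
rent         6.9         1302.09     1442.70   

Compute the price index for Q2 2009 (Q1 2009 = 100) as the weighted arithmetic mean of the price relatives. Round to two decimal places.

102.86

broadband: 9.4 × (60.59/77.55) = 9.4 × 0.781302 = 7.3442
pasta: 31.5 × (2.69/2.64) = 31.5 × 1.018939 = 32.0966
mobile plan: 19.6 × (14.38/12.99) = 19.6 × 1.107005 = 21.6973
petrol: 32.6 × (2.54/2.43) = 32.6 × 1.045267 = 34.0757
rent: 6.9 × (1442.70/1302.09) = 6.9 × 1.107988 = 7.6451
Index = Σ wᵢ·(p₁ᵢ/p₀ᵢ) = 7.3442 + 32.0966 + 21.6973 + 34.0757 + 7.6451 = 102.8590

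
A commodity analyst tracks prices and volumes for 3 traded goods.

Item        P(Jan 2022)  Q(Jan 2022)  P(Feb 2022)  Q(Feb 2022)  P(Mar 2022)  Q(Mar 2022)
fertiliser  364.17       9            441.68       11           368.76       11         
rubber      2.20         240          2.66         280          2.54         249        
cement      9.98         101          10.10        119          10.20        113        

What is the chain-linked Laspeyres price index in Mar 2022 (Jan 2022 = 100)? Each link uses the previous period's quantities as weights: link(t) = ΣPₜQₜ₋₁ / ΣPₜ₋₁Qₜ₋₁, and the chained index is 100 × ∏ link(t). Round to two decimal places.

Link Jan 2022→Feb 2022:
ΣP(Feb 2022)Q(Jan 2022) = 441.68×9 + 2.66×240 + 10.10×101 = 3975.12 + 638.4 + 1020.1 = 5633.62
ΣP(Jan 2022)Q(Jan 2022) = 364.17×9 + 2.20×240 + 9.98×101 = 3277.53 + 528 + 1007.98 = 4813.51
link = 5633.62/4813.51 = 1.170377
Link Feb 2022→Mar 2022:
ΣP(Mar 2022)Q(Feb 2022) = 368.76×11 + 2.54×280 + 10.20×119 = 4056.36 + 711.2 + 1213.8 = 5981.36
ΣP(Feb 2022)Q(Feb 2022) = 441.68×11 + 2.66×280 + 10.10×119 = 4858.48 + 744.8 + 1201.9 = 6805.18
link = 5981.36/6805.18 = 0.878942
Chained index = 100 × 1.170377 × 0.878942 = 102.8694

102.87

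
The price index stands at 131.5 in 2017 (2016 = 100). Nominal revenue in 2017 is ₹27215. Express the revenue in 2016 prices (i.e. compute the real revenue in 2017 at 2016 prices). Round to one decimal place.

20695.8

Real = Nominal ÷ (Index/100) = 27215 ÷ (131.5/100)
     = 27215 ÷ 1.315 = 20695.8175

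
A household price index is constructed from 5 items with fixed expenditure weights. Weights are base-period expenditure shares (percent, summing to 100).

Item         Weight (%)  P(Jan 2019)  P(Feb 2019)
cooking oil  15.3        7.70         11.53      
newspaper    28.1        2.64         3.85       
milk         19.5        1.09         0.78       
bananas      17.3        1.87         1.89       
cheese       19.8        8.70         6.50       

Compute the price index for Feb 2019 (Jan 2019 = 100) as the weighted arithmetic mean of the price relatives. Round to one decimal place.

cooking oil: 15.3 × (11.53/7.70) = 15.3 × 1.497403 = 22.9103
newspaper: 28.1 × (3.85/2.64) = 28.1 × 1.458333 = 40.9792
milk: 19.5 × (0.78/1.09) = 19.5 × 0.715596 = 13.9541
bananas: 17.3 × (1.89/1.87) = 17.3 × 1.010695 = 17.4850
cheese: 19.8 × (6.50/8.70) = 19.8 × 0.747126 = 14.7931
Index = Σ wᵢ·(p₁ᵢ/p₀ᵢ) = 22.9103 + 40.9792 + 13.9541 + 17.4850 + 14.7931 = 110.1217

110.1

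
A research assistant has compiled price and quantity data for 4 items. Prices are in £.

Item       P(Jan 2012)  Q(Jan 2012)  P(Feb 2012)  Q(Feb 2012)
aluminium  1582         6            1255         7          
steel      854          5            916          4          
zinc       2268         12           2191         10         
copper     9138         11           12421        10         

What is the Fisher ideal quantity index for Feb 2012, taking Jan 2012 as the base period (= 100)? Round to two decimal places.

90.72

Laspeyres component (base-period weights):
ΣP(Jan 2012)Q(Feb 2012) = 1582×7 + 854×4 + 2268×10 + 9138×10 = 11074 + 3416 + 22680 + 91380 = 128550
ΣP(Jan 2012)Q(Jan 2012) = 1582×6 + 854×5 + 2268×12 + 9138×11 = 9492 + 4270 + 27216 + 100518 = 141496
L = 128550 / 141496 × 100 = 90.8506
Paasche component (current-period weights):
ΣP(Feb 2012)Q(Feb 2012) = 1255×7 + 916×4 + 2191×10 + 12421×10 = 8785 + 3664 + 21910 + 124210 = 158569
ΣP(Feb 2012)Q(Jan 2012) = 1255×6 + 916×5 + 2191×12 + 12421×11 = 7530 + 4580 + 26292 + 136631 = 175033
P = 158569 / 175033 × 100 = 90.5938
Fisher = √(L × P) = √(90.8506 × 90.5938) = 90.7221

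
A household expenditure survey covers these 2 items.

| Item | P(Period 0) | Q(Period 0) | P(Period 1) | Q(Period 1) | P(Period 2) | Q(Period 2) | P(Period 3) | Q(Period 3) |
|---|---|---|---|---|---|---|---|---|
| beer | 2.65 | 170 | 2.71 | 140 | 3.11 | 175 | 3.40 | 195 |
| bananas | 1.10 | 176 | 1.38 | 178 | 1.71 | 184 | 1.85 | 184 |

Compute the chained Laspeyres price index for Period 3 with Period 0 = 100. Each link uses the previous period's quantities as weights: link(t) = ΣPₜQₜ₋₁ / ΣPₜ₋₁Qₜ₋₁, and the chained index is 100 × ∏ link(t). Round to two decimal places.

Link Period 0→Period 1:
ΣP(Period 1)Q(Period 0) = 2.71×170 + 1.38×176 = 460.7 + 242.88 = 703.58
ΣP(Period 0)Q(Period 0) = 2.65×170 + 1.10×176 = 450.5 + 193.6 = 644.1
link = 703.58/644.1 = 1.092346
Link Period 1→Period 2:
ΣP(Period 2)Q(Period 1) = 3.11×140 + 1.71×178 = 435.4 + 304.38 = 739.78
ΣP(Period 1)Q(Period 1) = 2.71×140 + 1.38×178 = 379.4 + 245.64 = 625.04
link = 739.78/625.04 = 1.183572
Link Period 2→Period 3:
ΣP(Period 3)Q(Period 2) = 3.40×175 + 1.85×184 = 595 + 340.4 = 935.4
ΣP(Period 2)Q(Period 2) = 3.11×175 + 1.71×184 = 544.25 + 314.64 = 858.89
link = 935.4/858.89 = 1.089080
Chained index = 100 × 1.092346 × 1.183572 × 1.089080 = 140.8039

140.80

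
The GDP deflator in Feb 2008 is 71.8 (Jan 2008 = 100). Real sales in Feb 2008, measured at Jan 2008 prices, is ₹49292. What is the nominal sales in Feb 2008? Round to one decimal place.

Nominal = Real × (Index/100) = 49292 × (71.8/100)
        = 49292 × 0.718 = 35391.6560

35391.7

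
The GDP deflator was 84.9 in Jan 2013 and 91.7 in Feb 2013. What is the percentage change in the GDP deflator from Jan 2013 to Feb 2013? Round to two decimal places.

8.01%

Change = (91.7 − 84.9) / 84.9 × 100
       = 6.8 / 84.9 × 100 = 8.0094%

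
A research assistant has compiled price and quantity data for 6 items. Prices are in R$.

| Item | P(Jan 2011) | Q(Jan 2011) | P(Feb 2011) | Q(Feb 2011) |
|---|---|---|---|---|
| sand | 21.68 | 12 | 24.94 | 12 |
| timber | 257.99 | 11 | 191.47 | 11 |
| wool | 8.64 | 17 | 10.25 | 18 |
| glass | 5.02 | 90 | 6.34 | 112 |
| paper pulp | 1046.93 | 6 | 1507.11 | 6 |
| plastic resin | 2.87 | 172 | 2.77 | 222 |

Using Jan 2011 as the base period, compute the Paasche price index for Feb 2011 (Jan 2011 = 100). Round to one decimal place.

Paasche price index uses current-period quantities as weights.
ΣP(Feb 2011)·Q(Feb 2011) = 24.94×12 + 191.47×11 + 10.25×18 + 6.34×112 + 1507.11×6 + 2.77×222 = 299.28 + 2106.17 + 184.5 + 710.08 + 9042.66 + 614.94 = 12957.63
ΣP(Jan 2011)·Q(Feb 2011) = 21.68×12 + 257.99×11 + 8.64×18 + 5.02×112 + 1046.93×6 + 2.87×222 = 260.16 + 2837.89 + 155.52 + 562.24 + 6281.58 + 637.14 = 10734.53
Index = 12957.63 / 10734.53 × 100 = 120.7098

120.7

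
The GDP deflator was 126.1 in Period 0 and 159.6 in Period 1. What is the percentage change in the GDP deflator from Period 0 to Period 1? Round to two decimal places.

Change = (159.6 − 126.1) / 126.1 × 100
       = 33.5 / 126.1 × 100 = 26.5662%

26.57%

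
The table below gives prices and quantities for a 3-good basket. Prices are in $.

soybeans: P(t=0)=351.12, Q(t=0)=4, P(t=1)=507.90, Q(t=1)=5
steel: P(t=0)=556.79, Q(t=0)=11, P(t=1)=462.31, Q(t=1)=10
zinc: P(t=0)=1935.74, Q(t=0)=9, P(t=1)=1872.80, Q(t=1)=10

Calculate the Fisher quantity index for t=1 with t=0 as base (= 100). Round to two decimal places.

Laspeyres component (base-period weights):
ΣP(t=0)Q(t=1) = 351.12×5 + 556.79×10 + 1935.74×10 = 1755.6 + 5567.9 + 19357.4 = 26680.9
ΣP(t=0)Q(t=0) = 351.12×4 + 556.79×11 + 1935.74×9 = 1404.48 + 6124.69 + 17421.66 = 24950.83
L = 26680.9 / 24950.83 × 100 = 106.9339
Paasche component (current-period weights):
ΣP(t=1)Q(t=1) = 507.90×5 + 462.31×10 + 1872.80×10 = 2539.5 + 4623.1 + 18728 = 25890.6
ΣP(t=1)Q(t=0) = 507.90×4 + 462.31×11 + 1872.80×9 = 2031.6 + 5085.41 + 16855.2 = 23972.21
P = 25890.6 / 23972.21 × 100 = 108.0026
Fisher = √(L × P) = √(106.9339 × 108.0026) = 107.4669

107.47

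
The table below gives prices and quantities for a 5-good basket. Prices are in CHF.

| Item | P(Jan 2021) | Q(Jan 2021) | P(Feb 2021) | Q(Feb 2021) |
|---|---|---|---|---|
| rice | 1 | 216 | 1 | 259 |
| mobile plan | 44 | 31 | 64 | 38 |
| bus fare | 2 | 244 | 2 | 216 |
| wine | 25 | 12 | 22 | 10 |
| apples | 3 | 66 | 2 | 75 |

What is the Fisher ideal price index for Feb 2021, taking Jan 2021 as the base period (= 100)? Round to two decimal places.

121.62

Laspeyres component (base-period weights):
ΣP(Feb 2021)Q(Jan 2021) = 1×216 + 64×31 + 2×244 + 22×12 + 2×66 = 216 + 1984 + 488 + 264 + 132 = 3084
ΣP(Jan 2021)Q(Jan 2021) = 1×216 + 44×31 + 2×244 + 25×12 + 3×66 = 216 + 1364 + 488 + 300 + 198 = 2566
L = 3084 / 2566 × 100 = 120.1871
Paasche component (current-period weights):
ΣP(Feb 2021)Q(Feb 2021) = 1×259 + 64×38 + 2×216 + 22×10 + 2×75 = 259 + 2432 + 432 + 220 + 150 = 3493
ΣP(Jan 2021)Q(Feb 2021) = 1×259 + 44×38 + 2×216 + 25×10 + 3×75 = 259 + 1672 + 432 + 250 + 225 = 2838
P = 3493 / 2838 × 100 = 123.0796
Fisher = √(L × P) = √(120.1871 × 123.0796) = 121.6247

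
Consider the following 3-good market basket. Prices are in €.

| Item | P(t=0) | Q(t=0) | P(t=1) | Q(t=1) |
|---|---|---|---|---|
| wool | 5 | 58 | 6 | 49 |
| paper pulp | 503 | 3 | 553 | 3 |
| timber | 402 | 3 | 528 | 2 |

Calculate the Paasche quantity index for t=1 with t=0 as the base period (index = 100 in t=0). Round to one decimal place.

83.8

Paasche quantity index uses current-period prices as weights.
ΣP(t=1)·Q(t=1) = 6×49 + 553×3 + 528×2 = 294 + 1659 + 1056 = 3009
ΣP(t=1)·Q(t=0) = 6×58 + 553×3 + 528×3 = 348 + 1659 + 1584 = 3591
Index = 3009 / 3591 × 100 = 83.7928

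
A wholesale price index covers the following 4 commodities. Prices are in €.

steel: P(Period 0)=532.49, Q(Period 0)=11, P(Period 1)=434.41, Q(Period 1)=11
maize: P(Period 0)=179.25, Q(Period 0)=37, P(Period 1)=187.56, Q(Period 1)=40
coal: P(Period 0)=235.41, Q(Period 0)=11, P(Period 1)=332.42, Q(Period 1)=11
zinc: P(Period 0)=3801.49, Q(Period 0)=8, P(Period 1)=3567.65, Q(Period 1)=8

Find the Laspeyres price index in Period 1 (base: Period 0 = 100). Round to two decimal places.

96.54

Laspeyres price index uses base-period quantities as weights.
ΣP(Period 1)·Q(Period 0) = 434.41×11 + 187.56×37 + 332.42×11 + 3567.65×8 = 4778.51 + 6939.72 + 3656.62 + 28541.2 = 43916.05
ΣP(Period 0)·Q(Period 0) = 532.49×11 + 179.25×37 + 235.41×11 + 3801.49×8 = 5857.39 + 6632.25 + 2589.51 + 30411.92 = 45491.07
Index = 43916.05 / 45491.07 × 100 = 96.5377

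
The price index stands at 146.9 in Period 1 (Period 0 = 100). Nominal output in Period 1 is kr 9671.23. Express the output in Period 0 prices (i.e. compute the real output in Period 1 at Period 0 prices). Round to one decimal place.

Real = Nominal ÷ (Index/100) = 9671.23 ÷ (146.9/100)
     = 9671.23 ÷ 1.469 = 6583.5466

6583.5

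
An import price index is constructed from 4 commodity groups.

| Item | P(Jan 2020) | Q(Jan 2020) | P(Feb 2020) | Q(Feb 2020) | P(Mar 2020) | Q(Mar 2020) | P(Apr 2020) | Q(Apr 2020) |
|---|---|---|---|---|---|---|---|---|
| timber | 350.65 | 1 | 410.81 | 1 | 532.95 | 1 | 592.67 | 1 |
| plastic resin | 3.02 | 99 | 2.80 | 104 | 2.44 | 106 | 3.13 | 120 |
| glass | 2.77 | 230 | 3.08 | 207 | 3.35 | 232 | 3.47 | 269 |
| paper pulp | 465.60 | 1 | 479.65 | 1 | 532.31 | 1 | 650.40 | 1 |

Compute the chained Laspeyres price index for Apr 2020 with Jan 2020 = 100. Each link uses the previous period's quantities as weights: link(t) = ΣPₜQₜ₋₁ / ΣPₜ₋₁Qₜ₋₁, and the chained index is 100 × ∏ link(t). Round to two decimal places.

Link Jan 2020→Feb 2020:
ΣP(Feb 2020)Q(Jan 2020) = 410.81×1 + 2.80×99 + 3.08×230 + 479.65×1 = 410.81 + 277.2 + 708.4 + 479.65 = 1876.06
ΣP(Jan 2020)Q(Jan 2020) = 350.65×1 + 3.02×99 + 2.77×230 + 465.60×1 = 350.65 + 298.98 + 637.1 + 465.6 = 1752.33
link = 1876.06/1752.33 = 1.070609
Link Feb 2020→Mar 2020:
ΣP(Mar 2020)Q(Feb 2020) = 532.95×1 + 2.44×104 + 3.35×207 + 532.31×1 = 532.95 + 253.76 + 693.45 + 532.31 = 2012.47
ΣP(Feb 2020)Q(Feb 2020) = 410.81×1 + 2.80×104 + 3.08×207 + 479.65×1 = 410.81 + 291.2 + 637.56 + 479.65 = 1819.22
link = 2012.47/1819.22 = 1.106227
Link Mar 2020→Apr 2020:
ΣP(Apr 2020)Q(Mar 2020) = 592.67×1 + 3.13×106 + 3.47×232 + 650.40×1 = 592.67 + 331.78 + 805.04 + 650.4 = 2379.89
ΣP(Mar 2020)Q(Mar 2020) = 532.95×1 + 2.44×106 + 3.35×232 + 532.31×1 = 532.95 + 258.64 + 777.2 + 532.31 = 2101.1
link = 2379.89/2101.1 = 1.132688
Chained index = 100 × 1.070609 × 1.106227 × 1.132688 = 134.1483

134.15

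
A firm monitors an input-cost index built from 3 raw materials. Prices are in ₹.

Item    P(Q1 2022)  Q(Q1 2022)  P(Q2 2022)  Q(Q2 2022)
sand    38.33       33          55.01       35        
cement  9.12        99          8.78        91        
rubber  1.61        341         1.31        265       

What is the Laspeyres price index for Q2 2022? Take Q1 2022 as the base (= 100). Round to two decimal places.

115.26

Laspeyres price index uses base-period quantities as weights.
ΣP(Q2 2022)·Q(Q1 2022) = 55.01×33 + 8.78×99 + 1.31×341 = 1815.33 + 869.22 + 446.71 = 3131.26
ΣP(Q1 2022)·Q(Q1 2022) = 38.33×33 + 9.12×99 + 1.61×341 = 1264.89 + 902.88 + 549.01 = 2716.78
Index = 3131.26 / 2716.78 × 100 = 115.2563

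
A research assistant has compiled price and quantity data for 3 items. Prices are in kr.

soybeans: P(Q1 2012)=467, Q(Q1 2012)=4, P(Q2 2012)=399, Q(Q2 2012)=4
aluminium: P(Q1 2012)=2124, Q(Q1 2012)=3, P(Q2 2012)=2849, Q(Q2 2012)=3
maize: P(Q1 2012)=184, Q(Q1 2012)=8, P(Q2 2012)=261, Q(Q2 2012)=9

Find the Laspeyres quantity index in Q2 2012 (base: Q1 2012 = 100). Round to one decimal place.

101.9

Laspeyres quantity index uses base-period prices as weights.
ΣP(Q1 2012)·Q(Q2 2012) = 467×4 + 2124×3 + 184×9 = 1868 + 6372 + 1656 = 9896
ΣP(Q1 2012)·Q(Q1 2012) = 467×4 + 2124×3 + 184×8 = 1868 + 6372 + 1472 = 9712
Index = 9896 / 9712 × 100 = 101.8946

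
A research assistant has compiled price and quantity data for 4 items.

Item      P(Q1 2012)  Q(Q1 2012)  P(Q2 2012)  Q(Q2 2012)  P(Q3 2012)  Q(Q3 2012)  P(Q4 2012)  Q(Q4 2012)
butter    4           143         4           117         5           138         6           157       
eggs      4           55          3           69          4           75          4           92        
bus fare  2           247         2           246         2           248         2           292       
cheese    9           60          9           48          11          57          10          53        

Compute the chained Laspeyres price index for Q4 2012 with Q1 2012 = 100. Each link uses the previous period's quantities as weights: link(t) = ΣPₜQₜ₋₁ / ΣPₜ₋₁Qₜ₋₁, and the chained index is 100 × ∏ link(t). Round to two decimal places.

Link Q1 2012→Q2 2012:
ΣP(Q2 2012)Q(Q1 2012) = 4×143 + 3×55 + 2×247 + 9×60 = 572 + 165 + 494 + 540 = 1771
ΣP(Q1 2012)Q(Q1 2012) = 4×143 + 4×55 + 2×247 + 9×60 = 572 + 220 + 494 + 540 = 1826
link = 1771/1826 = 0.969880
Link Q2 2012→Q3 2012:
ΣP(Q3 2012)Q(Q2 2012) = 5×117 + 4×69 + 2×246 + 11×48 = 585 + 276 + 492 + 528 = 1881
ΣP(Q2 2012)Q(Q2 2012) = 4×117 + 3×69 + 2×246 + 9×48 = 468 + 207 + 492 + 432 = 1599
link = 1881/1599 = 1.176360
Link Q3 2012→Q4 2012:
ΣP(Q4 2012)Q(Q3 2012) = 6×138 + 4×75 + 2×248 + 10×57 = 828 + 300 + 496 + 570 = 2194
ΣP(Q3 2012)Q(Q3 2012) = 5×138 + 4×75 + 2×248 + 11×57 = 690 + 300 + 496 + 627 = 2113
link = 2194/2113 = 1.038334
Chained index = 100 × 0.969880 × 1.176360 × 1.038334 = 118.4664

118.47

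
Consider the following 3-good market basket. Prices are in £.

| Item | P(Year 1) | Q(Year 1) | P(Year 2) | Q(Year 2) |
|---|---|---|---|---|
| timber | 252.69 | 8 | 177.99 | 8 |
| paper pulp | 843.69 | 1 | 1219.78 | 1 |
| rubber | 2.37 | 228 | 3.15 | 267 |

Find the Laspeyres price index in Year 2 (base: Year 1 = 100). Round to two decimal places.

98.72

Laspeyres price index uses base-period quantities as weights.
ΣP(Year 2)·Q(Year 1) = 177.99×8 + 1219.78×1 + 3.15×228 = 1423.92 + 1219.78 + 718.2 = 3361.9
ΣP(Year 1)·Q(Year 1) = 252.69×8 + 843.69×1 + 2.37×228 = 2021.52 + 843.69 + 540.36 = 3405.57
Index = 3361.9 / 3405.57 × 100 = 98.7177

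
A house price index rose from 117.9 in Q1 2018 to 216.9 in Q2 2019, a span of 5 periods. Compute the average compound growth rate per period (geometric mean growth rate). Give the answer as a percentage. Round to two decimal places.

Growth factor = (216.9/117.9)^(1/5) = (1.839695)^(1/5) = 1.129664
Growth rate = 1.129664 − 1 = 0.129664 = 12.9664%

12.97%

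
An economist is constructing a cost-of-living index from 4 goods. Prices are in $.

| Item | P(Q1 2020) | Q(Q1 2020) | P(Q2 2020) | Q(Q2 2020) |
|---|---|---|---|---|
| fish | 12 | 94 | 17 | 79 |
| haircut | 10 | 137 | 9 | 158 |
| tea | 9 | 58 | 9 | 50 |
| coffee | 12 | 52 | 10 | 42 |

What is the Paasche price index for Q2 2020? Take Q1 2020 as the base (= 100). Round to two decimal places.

104.39

Paasche price index uses current-period quantities as weights.
ΣP(Q2 2020)·Q(Q2 2020) = 17×79 + 9×158 + 9×50 + 10×42 = 1343 + 1422 + 450 + 420 = 3635
ΣP(Q1 2020)·Q(Q2 2020) = 12×79 + 10×158 + 9×50 + 12×42 = 948 + 1580 + 450 + 504 = 3482
Index = 3635 / 3482 × 100 = 104.3940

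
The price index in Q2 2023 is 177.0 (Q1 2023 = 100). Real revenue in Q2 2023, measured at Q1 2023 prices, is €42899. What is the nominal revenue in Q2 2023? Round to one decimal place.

75931.2

Nominal = Real × (Index/100) = 42899 × (177.0/100)
        = 42899 × 1.770 = 75931.2300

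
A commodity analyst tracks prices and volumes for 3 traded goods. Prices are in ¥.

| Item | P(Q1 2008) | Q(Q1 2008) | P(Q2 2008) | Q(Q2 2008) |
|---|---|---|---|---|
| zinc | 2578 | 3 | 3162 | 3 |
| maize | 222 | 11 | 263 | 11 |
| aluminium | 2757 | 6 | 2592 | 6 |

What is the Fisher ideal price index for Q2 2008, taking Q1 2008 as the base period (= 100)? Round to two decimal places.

Laspeyres component (base-period weights):
ΣP(Q2 2008)Q(Q1 2008) = 3162×3 + 263×11 + 2592×6 = 9486 + 2893 + 15552 = 27931
ΣP(Q1 2008)Q(Q1 2008) = 2578×3 + 222×11 + 2757×6 = 7734 + 2442 + 16542 = 26718
L = 27931 / 26718 × 100 = 104.5400
Paasche component (current-period weights):
ΣP(Q2 2008)Q(Q2 2008) = 3162×3 + 263×11 + 2592×6 = 9486 + 2893 + 15552 = 27931
ΣP(Q1 2008)Q(Q2 2008) = 2578×3 + 222×11 + 2757×6 = 7734 + 2442 + 16542 = 26718
P = 27931 / 26718 × 100 = 104.5400
Fisher = √(L × P) = √(104.5400 × 104.5400) = 104.5400

104.54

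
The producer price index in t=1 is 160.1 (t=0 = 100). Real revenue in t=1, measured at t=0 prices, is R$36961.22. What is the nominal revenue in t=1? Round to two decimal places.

Nominal = Real × (Index/100) = 36961.22 × (160.1/100)
        = 36961.22 × 1.601 = 59174.9132

59174.91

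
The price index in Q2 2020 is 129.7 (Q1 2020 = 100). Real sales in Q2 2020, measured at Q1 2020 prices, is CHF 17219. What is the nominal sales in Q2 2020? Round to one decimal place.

22333.0

Nominal = Real × (Index/100) = 17219 × (129.7/100)
        = 17219 × 1.297 = 22333.0430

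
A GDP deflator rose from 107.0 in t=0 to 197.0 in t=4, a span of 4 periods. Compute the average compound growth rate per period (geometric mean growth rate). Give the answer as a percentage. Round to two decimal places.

16.49%

Growth factor = (197.0/107.0)^(1/4) = (1.841121)^(1/4) = 1.164852
Growth rate = 1.164852 − 1 = 0.164852 = 16.4852%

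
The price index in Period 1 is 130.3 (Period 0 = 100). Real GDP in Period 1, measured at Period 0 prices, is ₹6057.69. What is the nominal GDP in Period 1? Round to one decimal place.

7893.2

Nominal = Real × (Index/100) = 6057.69 × (130.3/100)
        = 6057.69 × 1.303 = 7893.1701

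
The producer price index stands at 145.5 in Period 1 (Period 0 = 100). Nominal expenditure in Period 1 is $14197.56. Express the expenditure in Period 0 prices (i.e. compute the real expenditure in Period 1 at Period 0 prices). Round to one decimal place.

Real = Nominal ÷ (Index/100) = 14197.56 ÷ (145.5/100)
     = 14197.56 ÷ 1.455 = 9757.7732

9757.8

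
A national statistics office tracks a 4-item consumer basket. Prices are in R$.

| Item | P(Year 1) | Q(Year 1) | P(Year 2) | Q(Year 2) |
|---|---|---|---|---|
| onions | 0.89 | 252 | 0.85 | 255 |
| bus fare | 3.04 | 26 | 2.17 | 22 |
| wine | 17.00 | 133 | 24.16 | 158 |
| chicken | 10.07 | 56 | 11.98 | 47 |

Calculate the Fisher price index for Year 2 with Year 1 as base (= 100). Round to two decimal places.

133.66

Laspeyres component (base-period weights):
ΣP(Year 2)Q(Year 1) = 0.85×252 + 2.17×26 + 24.16×133 + 11.98×56 = 214.2 + 56.42 + 3213.28 + 670.88 = 4154.78
ΣP(Year 1)Q(Year 1) = 0.89×252 + 3.04×26 + 17.00×133 + 10.07×56 = 224.28 + 79.04 + 2261 + 563.92 = 3128.24
L = 4154.78 / 3128.24 × 100 = 132.8153
Paasche component (current-period weights):
ΣP(Year 2)Q(Year 2) = 0.85×255 + 2.17×22 + 24.16×158 + 11.98×47 = 216.75 + 47.74 + 3817.28 + 563.06 = 4644.83
ΣP(Year 1)Q(Year 2) = 0.89×255 + 3.04×22 + 17.00×158 + 10.07×47 = 226.95 + 66.88 + 2686 + 473.29 = 3453.12
P = 4644.83 / 3453.12 × 100 = 134.5111
Fisher = √(L × P) = √(132.8153 × 134.5111) = 133.6605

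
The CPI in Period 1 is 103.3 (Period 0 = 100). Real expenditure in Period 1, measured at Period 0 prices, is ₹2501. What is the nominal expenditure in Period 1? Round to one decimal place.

Nominal = Real × (Index/100) = 2501 × (103.3/100)
        = 2501 × 1.033 = 2583.5330

2583.5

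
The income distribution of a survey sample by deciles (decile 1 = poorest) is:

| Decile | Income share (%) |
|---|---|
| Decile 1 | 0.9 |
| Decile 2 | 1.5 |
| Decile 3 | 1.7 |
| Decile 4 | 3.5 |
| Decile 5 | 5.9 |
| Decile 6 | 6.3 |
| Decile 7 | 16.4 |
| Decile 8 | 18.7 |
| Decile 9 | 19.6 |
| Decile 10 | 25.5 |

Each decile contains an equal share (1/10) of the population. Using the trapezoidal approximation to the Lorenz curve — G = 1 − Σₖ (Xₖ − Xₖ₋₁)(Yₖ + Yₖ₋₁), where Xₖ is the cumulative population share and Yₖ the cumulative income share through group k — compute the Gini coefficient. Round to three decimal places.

0.472

Cumulative income shares Yₖ: 0.0090, 0.0240, 0.0410, 0.0760, 0.1350, 0.1980, 0.3620, 0.5490, 0.7450, 1.0000
Σ (Xₖ−Xₖ₋₁)(Yₖ+Yₖ₋₁) = (1/10)(0.0090+0.0000) + (1/10)(0.0240+0.0090) + (1/10)(0.0410+0.0240) + (1/10)(0.0760+0.0410) + (1/10)(0.1350+0.0760) + (1/10)(0.1980+0.1350) + (1/10)(0.3620+0.1980) + (1/10)(0.5490+0.3620) + (1/10)(0.7450+0.5490) + (1/10)(1.0000+0.7450)
  = 0.0009 + 0.0033 + 0.0065 + 0.0117 + 0.0211 + 0.0333 + 0.0560 + 0.0911 + 0.1294 + 0.1745 = 0.5278
G = 1 − 0.5278 = 0.4722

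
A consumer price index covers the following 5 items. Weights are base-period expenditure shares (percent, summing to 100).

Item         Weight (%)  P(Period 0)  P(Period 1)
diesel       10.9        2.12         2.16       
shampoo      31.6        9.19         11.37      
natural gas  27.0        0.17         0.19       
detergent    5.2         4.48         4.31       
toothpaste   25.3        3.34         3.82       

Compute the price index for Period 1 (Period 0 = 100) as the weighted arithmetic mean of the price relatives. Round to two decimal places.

114.32

diesel: 10.9 × (2.16/2.12) = 10.9 × 1.018868 = 11.1057
shampoo: 31.6 × (11.37/9.19) = 31.6 × 1.237214 = 39.0960
natural gas: 27.0 × (0.19/0.17) = 27.0 × 1.117647 = 30.1765
detergent: 5.2 × (4.31/4.48) = 5.2 × 0.962054 = 5.0027
toothpaste: 25.3 × (3.82/3.34) = 25.3 × 1.143713 = 28.9359
Index = Σ wᵢ·(p₁ᵢ/p₀ᵢ) = 11.1057 + 39.0960 + 30.1765 + 5.0027 + 28.9359 = 114.3167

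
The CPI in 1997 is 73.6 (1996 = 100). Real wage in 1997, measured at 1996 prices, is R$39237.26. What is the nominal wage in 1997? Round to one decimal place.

Nominal = Real × (Index/100) = 39237.26 × (73.6/100)
        = 39237.26 × 0.736 = 28878.6234

28878.6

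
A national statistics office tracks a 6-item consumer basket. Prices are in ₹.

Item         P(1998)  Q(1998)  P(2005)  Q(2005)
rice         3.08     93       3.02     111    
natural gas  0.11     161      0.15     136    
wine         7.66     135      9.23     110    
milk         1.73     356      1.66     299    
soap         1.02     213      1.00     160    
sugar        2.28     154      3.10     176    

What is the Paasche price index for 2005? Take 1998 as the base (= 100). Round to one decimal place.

112.8

Paasche price index uses current-period quantities as weights.
ΣP(2005)·Q(2005) = 3.02×111 + 0.15×136 + 9.23×110 + 1.66×299 + 1.00×160 + 3.10×176 = 335.22 + 20.4 + 1015.3 + 496.34 + 160 + 545.6 = 2572.86
ΣP(1998)·Q(2005) = 3.08×111 + 0.11×136 + 7.66×110 + 1.73×299 + 1.02×160 + 2.28×176 = 341.88 + 14.96 + 842.6 + 517.27 + 163.2 + 401.28 = 2281.19
Index = 2572.86 / 2281.19 × 100 = 112.7859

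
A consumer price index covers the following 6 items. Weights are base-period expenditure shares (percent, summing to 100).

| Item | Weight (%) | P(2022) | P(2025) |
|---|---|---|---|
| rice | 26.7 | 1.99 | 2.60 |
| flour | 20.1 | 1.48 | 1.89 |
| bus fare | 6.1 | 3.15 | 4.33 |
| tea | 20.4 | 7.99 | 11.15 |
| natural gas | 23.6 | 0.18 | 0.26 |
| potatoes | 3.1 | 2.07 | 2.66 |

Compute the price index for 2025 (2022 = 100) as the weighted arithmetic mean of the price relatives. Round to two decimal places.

135.48

rice: 26.7 × (2.60/1.99) = 26.7 × 1.306533 = 34.8844
flour: 20.1 × (1.89/1.48) = 20.1 × 1.277027 = 25.6682
bus fare: 6.1 × (4.33/3.15) = 6.1 × 1.374603 = 8.3851
tea: 20.4 × (11.15/7.99) = 20.4 × 1.395494 = 28.4681
natural gas: 23.6 × (0.26/0.18) = 23.6 × 1.444444 = 34.0889
potatoes: 3.1 × (2.66/2.07) = 3.1 × 1.285024 = 3.9836
Index = Σ wᵢ·(p₁ᵢ/p₀ᵢ) = 34.8844 + 25.6682 + 8.3851 + 28.4681 + 34.0889 + 3.9836 = 135.4783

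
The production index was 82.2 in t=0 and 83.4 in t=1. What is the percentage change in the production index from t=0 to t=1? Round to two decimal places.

1.46%

Change = (83.4 − 82.2) / 82.2 × 100
       = 1.2 / 82.2 × 100 = 1.4599%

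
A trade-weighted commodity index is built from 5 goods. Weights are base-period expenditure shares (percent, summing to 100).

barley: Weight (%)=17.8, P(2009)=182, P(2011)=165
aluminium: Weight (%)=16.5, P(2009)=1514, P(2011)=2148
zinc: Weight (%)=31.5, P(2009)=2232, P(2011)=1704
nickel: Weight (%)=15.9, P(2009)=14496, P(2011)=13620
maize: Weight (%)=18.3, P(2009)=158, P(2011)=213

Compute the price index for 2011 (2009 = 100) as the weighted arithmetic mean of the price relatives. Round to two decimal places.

barley: 17.8 × (165/182) = 17.8 × 0.906593 = 16.1374
aluminium: 16.5 × (2148/1514) = 16.5 × 1.418758 = 23.4095
zinc: 31.5 × (1704/2232) = 31.5 × 0.763441 = 24.0484
nickel: 15.9 × (13620/14496) = 15.9 × 0.939570 = 14.9392
maize: 18.3 × (213/158) = 18.3 × 1.348101 = 24.6703
Index = Σ wᵢ·(p₁ᵢ/p₀ᵢ) = 16.1374 + 23.4095 + 24.0484 + 14.9392 + 24.6703 = 103.2047

103.20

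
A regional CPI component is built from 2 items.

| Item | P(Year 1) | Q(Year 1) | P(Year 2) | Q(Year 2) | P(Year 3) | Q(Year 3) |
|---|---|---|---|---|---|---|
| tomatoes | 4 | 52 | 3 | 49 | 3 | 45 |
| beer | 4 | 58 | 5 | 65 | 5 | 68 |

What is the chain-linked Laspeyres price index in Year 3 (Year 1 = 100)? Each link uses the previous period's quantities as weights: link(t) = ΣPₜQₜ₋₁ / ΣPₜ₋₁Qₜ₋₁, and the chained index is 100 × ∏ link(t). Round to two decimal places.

101.36

Link Year 1→Year 2:
ΣP(Year 2)Q(Year 1) = 3×52 + 5×58 = 156 + 290 = 446
ΣP(Year 1)Q(Year 1) = 4×52 + 4×58 = 208 + 232 = 440
link = 446/440 = 1.013636
Link Year 2→Year 3:
ΣP(Year 3)Q(Year 2) = 3×49 + 5×65 = 147 + 325 = 472
ΣP(Year 2)Q(Year 2) = 3×49 + 5×65 = 147 + 325 = 472
link = 472/472 = 1.000000
Chained index = 100 × 1.013636 × 1.000000 = 101.3636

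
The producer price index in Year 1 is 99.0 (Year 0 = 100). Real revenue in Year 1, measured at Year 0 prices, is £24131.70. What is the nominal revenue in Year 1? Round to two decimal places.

23890.38

Nominal = Real × (Index/100) = 24131.70 × (99.0/100)
        = 24131.70 × 0.990 = 23890.3830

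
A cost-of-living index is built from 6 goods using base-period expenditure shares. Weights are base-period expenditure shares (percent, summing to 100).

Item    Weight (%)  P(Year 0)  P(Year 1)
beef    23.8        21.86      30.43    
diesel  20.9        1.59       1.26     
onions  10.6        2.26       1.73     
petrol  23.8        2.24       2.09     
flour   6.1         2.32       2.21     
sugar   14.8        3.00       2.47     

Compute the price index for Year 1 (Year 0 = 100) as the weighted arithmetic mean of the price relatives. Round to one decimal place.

beef: 23.8 × (30.43/21.86) = 23.8 × 1.392040 = 33.1306
diesel: 20.9 × (1.26/1.59) = 20.9 × 0.792453 = 16.5623
onions: 10.6 × (1.73/2.26) = 10.6 × 0.765487 = 8.1142
petrol: 23.8 × (2.09/2.24) = 23.8 × 0.933036 = 22.2062
flour: 6.1 × (2.21/2.32) = 6.1 × 0.952586 = 5.8108
sugar: 14.8 × (2.47/3.00) = 14.8 × 0.823333 = 12.1853
Index = Σ wᵢ·(p₁ᵢ/p₀ᵢ) = 33.1306 + 16.5623 + 8.1142 + 22.2062 + 5.8108 + 12.1853 = 98.0093

98.0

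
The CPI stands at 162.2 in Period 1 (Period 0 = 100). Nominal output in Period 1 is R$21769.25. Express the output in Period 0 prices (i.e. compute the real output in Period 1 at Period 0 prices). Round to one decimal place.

Real = Nominal ÷ (Index/100) = 21769.25 ÷ (162.2/100)
     = 21769.25 ÷ 1.622 = 13421.2392

13421.2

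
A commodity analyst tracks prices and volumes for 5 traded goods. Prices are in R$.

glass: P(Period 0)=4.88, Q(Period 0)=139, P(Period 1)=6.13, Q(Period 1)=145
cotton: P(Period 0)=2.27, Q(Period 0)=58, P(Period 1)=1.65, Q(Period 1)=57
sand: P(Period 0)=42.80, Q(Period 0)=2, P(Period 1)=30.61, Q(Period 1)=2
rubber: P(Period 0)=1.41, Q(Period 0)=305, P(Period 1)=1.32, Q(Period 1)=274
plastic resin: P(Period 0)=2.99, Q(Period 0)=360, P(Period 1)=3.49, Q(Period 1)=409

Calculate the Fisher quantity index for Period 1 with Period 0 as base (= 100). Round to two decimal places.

105.80

Laspeyres component (base-period weights):
ΣP(Period 0)Q(Period 1) = 4.88×145 + 2.27×57 + 42.80×2 + 1.41×274 + 2.99×409 = 707.6 + 129.39 + 85.6 + 386.34 + 1222.91 = 2531.84
ΣP(Period 0)Q(Period 0) = 4.88×139 + 2.27×58 + 42.80×2 + 1.41×305 + 2.99×360 = 678.32 + 131.66 + 85.6 + 430.05 + 1076.4 = 2402.03
L = 2531.84 / 2402.03 × 100 = 105.4042
Paasche component (current-period weights):
ΣP(Period 1)Q(Period 1) = 6.13×145 + 1.65×57 + 30.61×2 + 1.32×274 + 3.49×409 = 888.85 + 94.05 + 61.22 + 361.68 + 1427.41 = 2833.21
ΣP(Period 1)Q(Period 0) = 6.13×139 + 1.65×58 + 30.61×2 + 1.32×305 + 3.49×360 = 852.07 + 95.7 + 61.22 + 402.6 + 1256.4 = 2667.99
P = 2833.21 / 2667.99 × 100 = 106.1927
Fisher = √(L × P) = √(105.4042 × 106.1927) = 105.7977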